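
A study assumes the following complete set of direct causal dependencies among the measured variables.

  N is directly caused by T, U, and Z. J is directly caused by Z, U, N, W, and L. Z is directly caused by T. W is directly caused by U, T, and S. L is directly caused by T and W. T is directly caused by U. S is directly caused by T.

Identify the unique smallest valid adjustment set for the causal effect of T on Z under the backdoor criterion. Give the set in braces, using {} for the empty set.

{}

Variables eligible for adjustment (non-descendants of T, excluding T and Z): {U}.
Backdoor paths from T to Z:
  P1: T <- U -> N <- Z
  P2: T <- U -> N -> J <- Z
  P3: T <- U -> W -> L -> J <- Z
  P4: T <- U -> W -> L -> J <- N <- Z
  P5: T <- U -> W -> J <- Z
  P6: T <- U -> W -> J <- N <- Z
  P7: T <- U -> J <- Z
  P8: T <- U -> J <- N <- Z
Each backdoor path contains an unconditioned collider, so every path is already blocked with the empty conditioning set:
  P1: blocked at collider N (neither it nor any descendant is in the conditioning set).
  P2: blocked at collider J (neither it nor any descendant is in the conditioning set).
  P3: blocked at collider J (neither it nor any descendant is in the conditioning set).
  P4: blocked at collider J (neither it nor any descendant is in the conditioning set).
  P5: blocked at collider J (neither it nor any descendant is in the conditioning set).
  P6: blocked at collider J (neither it nor any descendant is in the conditioning set).
  P7: blocked at collider J (neither it nor any descendant is in the conditioning set).
  P8: blocked at collider J (neither it nor any descendant is in the conditioning set).
The empty set is therefore the unique smallest valid set.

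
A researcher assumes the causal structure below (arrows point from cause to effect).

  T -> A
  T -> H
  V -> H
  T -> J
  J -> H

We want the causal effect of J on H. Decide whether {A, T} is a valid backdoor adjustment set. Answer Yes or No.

Backdoor paths from J to H (paths whose first edge points into J):
  P1: J <- T -> H
Condition 1 (no descendant of J in the set): holds — descendants of J are {H}; none are in {A, T}.
Condition 2 (every backdoor path blocked by {A, T}):
  P1: blocked at fork node T ∈ conditioning set.
{A, T} satisfies the backdoor criterion.

Yes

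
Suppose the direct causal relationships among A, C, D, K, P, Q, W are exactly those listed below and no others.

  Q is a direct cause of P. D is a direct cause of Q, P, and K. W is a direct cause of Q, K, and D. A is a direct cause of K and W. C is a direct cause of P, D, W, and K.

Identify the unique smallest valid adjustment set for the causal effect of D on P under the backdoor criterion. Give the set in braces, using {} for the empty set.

{C, W}

Variables eligible for adjustment (non-descendants of D, excluding D and P): {A, C, W}.
Backdoor paths from D to P:
  P1: D <- C -> W -> Q -> P
  P2: D <- C -> P
  P3: D <- C -> K <- A -> W -> Q -> P
  P4: D <- C -> K <- W -> Q -> P
  P5: D <- W <- A -> K <- C -> P
  P6: D <- W <- C -> P
  P7: D <- W -> Q -> P
  P8: D <- W -> K <- C -> P
The empty set is not sufficient: P1 (D <- C -> W -> Q -> P) has no collider blocking it and no conditioned non-collider, so it is open.
Try {C, W}:
  P1: blocked at fork node C ∈ conditioning set.
  P2: blocked at fork node C ∈ conditioning set.
  P3: blocked at fork node C ∈ conditioning set.
  P4: blocked at fork node C ∈ conditioning set.
  P5: blocked at chain node W ∈ conditioning set.
  P6: blocked at chain node W ∈ conditioning set.
  P7: blocked at fork node W ∈ conditioning set.
  P8: blocked at fork node W ∈ conditioning set.
{C, W} contains no descendant of D and blocks every backdoor path.
Every element of {C, W} is needed (dropping C leaves P2 open; dropping W leaves P7 open), so no proper subset is valid.
Among all size-2 subsets of the eligible variables, only {C, W} blocks every backdoor path, so it is the unique smallest valid adjustment set.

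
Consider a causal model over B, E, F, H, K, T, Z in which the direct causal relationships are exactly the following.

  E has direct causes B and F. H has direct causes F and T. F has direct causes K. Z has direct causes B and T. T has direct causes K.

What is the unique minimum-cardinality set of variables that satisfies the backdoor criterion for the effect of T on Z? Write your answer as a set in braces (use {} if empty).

Variables eligible for adjustment (non-descendants of T, excluding T and Z): {B, E, F, K}.
Backdoor paths from T to Z:
  P1: T <- K -> F -> E <- B -> Z
Each backdoor path contains an unconditioned collider, so every path is already blocked with the empty conditioning set:
  P1: blocked at collider E (neither it nor any descendant is in the conditioning set).
The empty set is therefore the unique smallest valid set.

{}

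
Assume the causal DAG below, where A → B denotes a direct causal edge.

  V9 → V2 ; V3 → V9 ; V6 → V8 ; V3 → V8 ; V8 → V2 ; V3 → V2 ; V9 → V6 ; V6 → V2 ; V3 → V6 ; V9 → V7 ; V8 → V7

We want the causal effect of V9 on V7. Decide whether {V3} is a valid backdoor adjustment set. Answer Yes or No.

Yes

Backdoor paths from V9 to V7 (paths whose first edge points into V9):
  P1: V9 <- V3 -> V6 -> V8 -> V7
  P2: V9 <- V3 -> V6 -> V2 <- V8 -> V7
  P3: V9 <- V3 -> V8 -> V7
  P4: V9 <- V3 -> V2 <- V6 -> V8 -> V7
  P5: V9 <- V3 -> V2 <- V8 -> V7
Condition 1 (no descendant of V9 in the set): holds — descendants of V9 are {V2, V6, V7, V8}; none are in {V3}.
Condition 2 (every backdoor path blocked by {V3}):
  P1: blocked at fork node V3 ∈ conditioning set.
  P2: blocked at fork node V3 ∈ conditioning set.
  P3: blocked at fork node V3 ∈ conditioning set.
  P4: blocked at fork node V3 ∈ conditioning set.
  P5: blocked at fork node V3 ∈ conditioning set.
{V3} satisfies the backdoor criterion.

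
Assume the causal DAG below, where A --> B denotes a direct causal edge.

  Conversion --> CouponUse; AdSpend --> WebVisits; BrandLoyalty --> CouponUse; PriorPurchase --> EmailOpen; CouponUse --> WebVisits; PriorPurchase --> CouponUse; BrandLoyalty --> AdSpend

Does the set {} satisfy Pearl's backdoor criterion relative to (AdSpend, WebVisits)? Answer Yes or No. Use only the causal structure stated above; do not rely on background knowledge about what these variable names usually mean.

Backdoor paths from AdSpend to WebVisits (paths whose first edge points into AdSpend):
  P1: AdSpend <- BrandLoyalty -> CouponUse -> WebVisits
Condition 1 (no descendant of AdSpend in the set): holds — descendants of AdSpend are {WebVisits}; none are in {}.
Condition 2 (every backdoor path blocked by {}):
  P1: open — no interior node is in the conditioning set.
{} does not satisfy the backdoor criterion.

No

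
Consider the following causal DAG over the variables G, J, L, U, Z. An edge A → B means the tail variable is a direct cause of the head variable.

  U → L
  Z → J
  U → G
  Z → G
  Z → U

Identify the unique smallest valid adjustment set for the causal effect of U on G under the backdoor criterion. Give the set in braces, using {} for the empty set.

Variables eligible for adjustment (non-descendants of U, excluding U and G): {J, Z}.
Backdoor paths from U to G:
  P1: U <- Z -> G
The empty set is not sufficient: P1 (U <- Z -> G) has no collider blocking it and no conditioned non-collider, so it is open.
Try {Z}:
  P1: blocked at fork node Z ∈ conditioning set.
{Z} contains no descendant of U and blocks every backdoor path.
No other singleton works — e.g. {J} leaves P1 open — so {Z} is the unique smallest valid adjustment set.

{Z}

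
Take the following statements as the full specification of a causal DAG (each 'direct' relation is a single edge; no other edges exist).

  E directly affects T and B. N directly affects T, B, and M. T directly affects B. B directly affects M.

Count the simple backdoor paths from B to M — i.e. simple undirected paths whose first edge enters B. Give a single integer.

A backdoor path from B to M is any simple undirected path whose first edge points into B (i.e. leaves B via a parent).
Parents of B: {E, N, T}.
Enumerating:
  P1: B <- N -> M
  P2: B <- E -> T <- N -> M
  P3: B <- T <- N -> M
That exhausts the simple backdoor paths. Count: 3.

3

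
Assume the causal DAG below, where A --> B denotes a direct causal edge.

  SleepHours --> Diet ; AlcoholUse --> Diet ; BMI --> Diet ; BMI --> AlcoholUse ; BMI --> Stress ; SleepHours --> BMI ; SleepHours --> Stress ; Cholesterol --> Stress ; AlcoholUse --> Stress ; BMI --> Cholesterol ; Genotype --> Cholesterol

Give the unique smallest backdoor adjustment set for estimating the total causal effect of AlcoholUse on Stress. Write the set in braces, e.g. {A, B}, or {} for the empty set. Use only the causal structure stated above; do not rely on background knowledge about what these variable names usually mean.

{BMI}

Variables eligible for adjustment (non-descendants of AlcoholUse, excluding AlcoholUse and Stress): {BMI, Cholesterol, Genotype, SleepHours}.
Backdoor paths from AlcoholUse to Stress:
  P1: AlcoholUse <- BMI <- SleepHours -> Stress
  P2: AlcoholUse <- BMI -> Diet <- SleepHours -> Stress
  P3: AlcoholUse <- BMI -> Cholesterol -> Stress
  P4: AlcoholUse <- BMI -> Stress
The empty set is not sufficient: P1 (AlcoholUse <- BMI <- SleepHours -> Stress) has no collider blocking it and no conditioned non-collider, so it is open.
Try {BMI}:
  P1: blocked at chain node BMI ∈ conditioning set.
  P2: blocked at fork node BMI ∈ conditioning set.
  P3: blocked at fork node BMI ∈ conditioning set.
  P4: blocked at fork node BMI ∈ conditioning set.
{BMI} contains no descendant of AlcoholUse and blocks every backdoor path.
No other singleton works — e.g. {SleepHours} leaves P3 open — so {BMI} is the unique smallest valid adjustment set.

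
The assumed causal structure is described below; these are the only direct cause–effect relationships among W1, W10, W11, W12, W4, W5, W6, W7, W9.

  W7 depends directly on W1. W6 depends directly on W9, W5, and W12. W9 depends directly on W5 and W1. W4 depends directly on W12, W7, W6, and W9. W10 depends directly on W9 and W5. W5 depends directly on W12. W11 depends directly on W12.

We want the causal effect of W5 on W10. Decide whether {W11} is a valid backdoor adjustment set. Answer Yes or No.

Yes

Backdoor paths from W5 to W10 (paths whose first edge points into W5):
  P1: W5 <- W12 -> W6 <- W9 -> W10
  P2: W5 <- W12 -> W6 -> W4 <- W9 -> W10
  P3: W5 <- W12 -> W6 -> W4 <- W7 <- W1 -> W9 -> W10
  P4: W5 <- W12 -> W4 <- W9 -> W10
  P5: W5 <- W12 -> W4 <- W6 <- W9 -> W10
  P6: W5 <- W12 -> W4 <- W7 <- W1 -> W9 -> W10
Condition 1 (no descendant of W5 in the set): holds — descendants of W5 are {W10, W4, W6, W9}; none are in {W11}.
Condition 2 (every backdoor path blocked by {W11}):
  P1: blocked at collider W6 (neither it nor any descendant is in the conditioning set).
  P2: blocked at collider W4 (neither it nor any descendant is in the conditioning set).
  P3: blocked at collider W4 (neither it nor any descendant is in the conditioning set).
  P4: blocked at collider W4 (neither it nor any descendant is in the conditioning set).
  P5: blocked at collider W4 (neither it nor any descendant is in the conditioning set).
  P6: blocked at collider W4 (neither it nor any descendant is in the conditioning set).
{W11} satisfies the backdoor criterion.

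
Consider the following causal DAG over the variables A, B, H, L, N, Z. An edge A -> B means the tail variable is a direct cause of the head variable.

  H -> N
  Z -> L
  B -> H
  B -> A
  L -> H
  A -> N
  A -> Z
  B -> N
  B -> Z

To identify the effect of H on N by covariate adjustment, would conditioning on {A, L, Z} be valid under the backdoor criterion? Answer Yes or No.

No

Backdoor paths from H to N (paths whose first edge points into H):
  P1: H <- B -> A -> N
  P2: H <- B -> Z <- A -> N
  P3: H <- B -> N
  P4: H <- L <- Z <- B -> A -> N
  P5: H <- L <- Z <- B -> N
  P6: H <- L <- Z <- A <- B -> N
  P7: H <- L <- Z <- A -> N
Condition 1 (no descendant of H in the set): holds — descendants of H are {N}; none are in {A, L, Z}.
Condition 2 (every backdoor path blocked by {A, L, Z}):
  P1: blocked at chain node A ∈ conditioning set.
  P2: blocked at fork node A ∈ conditioning set.
  P3: open — no interior node is in the conditioning set.
  P4: blocked at chain node L ∈ conditioning set.
  P5: blocked at chain node L ∈ conditioning set.
  P6: blocked at chain node L ∈ conditioning set.
  P7: blocked at chain node L ∈ conditioning set.
{A, L, Z} does not satisfy the backdoor criterion.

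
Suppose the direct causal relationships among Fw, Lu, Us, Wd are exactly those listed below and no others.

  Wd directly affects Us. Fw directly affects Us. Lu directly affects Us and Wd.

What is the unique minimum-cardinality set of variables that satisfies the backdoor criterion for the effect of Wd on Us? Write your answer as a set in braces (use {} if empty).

{Lu}

Variables eligible for adjustment (non-descendants of Wd, excluding Wd and Us): {Fw, Lu}.
Backdoor paths from Wd to Us:
  P1: Wd <- Lu -> Us
The empty set is not sufficient: P1 (Wd <- Lu -> Us) has no collider blocking it and no conditioned non-collider, so it is open.
Try {Lu}:
  P1: blocked at fork node Lu ∈ conditioning set.
{Lu} contains no descendant of Wd and blocks every backdoor path.
No other singleton works — e.g. {Fw} leaves P1 open — so {Lu} is the unique smallest valid adjustment set.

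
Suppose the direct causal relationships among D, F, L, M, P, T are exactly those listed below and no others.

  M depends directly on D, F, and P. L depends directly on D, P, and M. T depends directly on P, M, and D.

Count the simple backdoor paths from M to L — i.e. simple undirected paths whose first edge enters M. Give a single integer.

A backdoor path from M to L is any simple undirected path whose first edge points into M (i.e. leaves M via a parent).
Parents of M: {D, F, P}.
Enumerating:
  P1: M <- P -> T <- D -> L
  P2: M <- P -> L
  P3: M <- D -> T <- P -> L
  P4: M <- D -> L
That exhausts the simple backdoor paths. Count: 4.

4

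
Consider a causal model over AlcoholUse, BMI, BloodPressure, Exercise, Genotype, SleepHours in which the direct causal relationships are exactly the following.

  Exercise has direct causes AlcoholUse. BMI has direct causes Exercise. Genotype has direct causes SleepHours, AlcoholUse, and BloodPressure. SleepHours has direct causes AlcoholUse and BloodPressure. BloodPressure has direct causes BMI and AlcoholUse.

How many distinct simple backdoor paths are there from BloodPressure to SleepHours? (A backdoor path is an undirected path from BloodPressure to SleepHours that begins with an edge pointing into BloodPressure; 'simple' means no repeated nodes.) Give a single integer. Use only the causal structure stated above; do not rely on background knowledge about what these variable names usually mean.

4

A backdoor path from BloodPressure to SleepHours is any simple undirected path whose first edge points into BloodPressure (i.e. leaves BloodPressure via a parent).
Parents of BloodPressure: {AlcoholUse, BMI}.
Enumerating:
  P1: BloodPressure <- AlcoholUse -> SleepHours
  P2: BloodPressure <- AlcoholUse -> Genotype <- SleepHours
  P3: BloodPressure <- BMI <- Exercise <- AlcoholUse -> SleepHours
  P4: BloodPressure <- BMI <- Exercise <- AlcoholUse -> Genotype <- SleepHours
That exhausts the simple backdoor paths. Count: 4.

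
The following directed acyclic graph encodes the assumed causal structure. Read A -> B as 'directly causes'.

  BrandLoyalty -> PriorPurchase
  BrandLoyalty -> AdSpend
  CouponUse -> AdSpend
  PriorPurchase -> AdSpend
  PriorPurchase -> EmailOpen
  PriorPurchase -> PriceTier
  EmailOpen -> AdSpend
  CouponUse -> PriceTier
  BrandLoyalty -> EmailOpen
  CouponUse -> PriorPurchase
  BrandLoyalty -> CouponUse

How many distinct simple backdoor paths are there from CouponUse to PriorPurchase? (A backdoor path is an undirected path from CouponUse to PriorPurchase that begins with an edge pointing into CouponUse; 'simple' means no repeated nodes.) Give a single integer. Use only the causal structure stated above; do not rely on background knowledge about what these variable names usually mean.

A backdoor path from CouponUse to PriorPurchase is any simple undirected path whose first edge points into CouponUse (i.e. leaves CouponUse via a parent).
Parents of CouponUse: {BrandLoyalty}.
Enumerating:
  P1: CouponUse <- BrandLoyalty -> PriorPurchase
  P2: CouponUse <- BrandLoyalty -> EmailOpen <- PriorPurchase
  P3: CouponUse <- BrandLoyalty -> EmailOpen -> AdSpend <- PriorPurchase
  P4: CouponUse <- BrandLoyalty -> AdSpend <- PriorPurchase
  P5: CouponUse <- BrandLoyalty -> AdSpend <- EmailOpen <- PriorPurchase
That exhausts the simple backdoor paths. Count: 5.

5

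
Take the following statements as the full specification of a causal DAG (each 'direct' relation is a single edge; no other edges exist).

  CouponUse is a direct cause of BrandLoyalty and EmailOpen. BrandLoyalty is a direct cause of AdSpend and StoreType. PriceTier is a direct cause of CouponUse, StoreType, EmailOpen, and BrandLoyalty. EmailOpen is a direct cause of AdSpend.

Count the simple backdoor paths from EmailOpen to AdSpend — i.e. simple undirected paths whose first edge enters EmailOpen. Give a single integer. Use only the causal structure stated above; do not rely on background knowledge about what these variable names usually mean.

6

A backdoor path from EmailOpen to AdSpend is any simple undirected path whose first edge points into EmailOpen (i.e. leaves EmailOpen via a parent).
Parents of EmailOpen: {CouponUse, PriceTier}.
Enumerating:
  P1: EmailOpen <- PriceTier -> CouponUse -> BrandLoyalty -> AdSpend
  P2: EmailOpen <- PriceTier -> BrandLoyalty -> AdSpend
  P3: EmailOpen <- PriceTier -> StoreType <- BrandLoyalty -> AdSpend
  P4: EmailOpen <- CouponUse <- PriceTier -> BrandLoyalty -> AdSpend
  P5: EmailOpen <- CouponUse <- PriceTier -> StoreType <- BrandLoyalty -> AdSpend
  P6: EmailOpen <- CouponUse -> BrandLoyalty -> AdSpend
That exhausts the simple backdoor paths. Count: 6.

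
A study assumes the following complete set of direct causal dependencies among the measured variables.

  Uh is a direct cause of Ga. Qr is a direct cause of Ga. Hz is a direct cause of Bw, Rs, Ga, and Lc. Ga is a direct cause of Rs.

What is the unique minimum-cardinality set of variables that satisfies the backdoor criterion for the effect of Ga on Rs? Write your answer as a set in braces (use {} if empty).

{Hz}

Variables eligible for adjustment (non-descendants of Ga, excluding Ga and Rs): {Bw, Hz, Lc, Qr, Uh}.
Backdoor paths from Ga to Rs:
  P1: Ga <- Hz -> Rs
The empty set is not sufficient: P1 (Ga <- Hz -> Rs) has no collider blocking it and no conditioned non-collider, so it is open.
Try {Hz}:
  P1: blocked at fork node Hz ∈ conditioning set.
{Hz} contains no descendant of Ga and blocks every backdoor path.
No other singleton works — e.g. {Qr} leaves P1 open — so {Hz} is the unique smallest valid adjustment set.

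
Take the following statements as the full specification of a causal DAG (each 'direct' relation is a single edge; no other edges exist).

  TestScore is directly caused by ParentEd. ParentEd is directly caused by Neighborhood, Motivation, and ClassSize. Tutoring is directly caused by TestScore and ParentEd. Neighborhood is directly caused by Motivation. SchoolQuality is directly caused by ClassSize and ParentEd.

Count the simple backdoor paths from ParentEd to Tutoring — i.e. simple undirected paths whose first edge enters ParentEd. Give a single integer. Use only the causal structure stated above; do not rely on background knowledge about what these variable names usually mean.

A backdoor path from ParentEd to Tutoring is any simple undirected path whose first edge points into ParentEd (i.e. leaves ParentEd via a parent).
Parents of ParentEd: {ClassSize, Motivation, Neighborhood}.
No simple path from any parent of ParentEd reaches Tutoring without revisiting ParentEd, so there are no backdoor paths.

0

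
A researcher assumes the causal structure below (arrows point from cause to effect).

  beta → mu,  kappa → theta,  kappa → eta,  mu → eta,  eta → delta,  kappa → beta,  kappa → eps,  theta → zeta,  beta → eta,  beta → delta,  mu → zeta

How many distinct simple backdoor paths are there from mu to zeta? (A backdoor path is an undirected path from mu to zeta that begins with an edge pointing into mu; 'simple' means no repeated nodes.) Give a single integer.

3

A backdoor path from mu to zeta is any simple undirected path whose first edge points into mu (i.e. leaves mu via a parent).
Parents of mu: {beta}.
Enumerating:
  P1: mu <- beta <- kappa -> theta -> zeta
  P2: mu <- beta -> eta <- kappa -> theta -> zeta
  P3: mu <- beta -> delta <- eta <- kappa -> theta -> zeta
That exhausts the simple backdoor paths. Count: 3.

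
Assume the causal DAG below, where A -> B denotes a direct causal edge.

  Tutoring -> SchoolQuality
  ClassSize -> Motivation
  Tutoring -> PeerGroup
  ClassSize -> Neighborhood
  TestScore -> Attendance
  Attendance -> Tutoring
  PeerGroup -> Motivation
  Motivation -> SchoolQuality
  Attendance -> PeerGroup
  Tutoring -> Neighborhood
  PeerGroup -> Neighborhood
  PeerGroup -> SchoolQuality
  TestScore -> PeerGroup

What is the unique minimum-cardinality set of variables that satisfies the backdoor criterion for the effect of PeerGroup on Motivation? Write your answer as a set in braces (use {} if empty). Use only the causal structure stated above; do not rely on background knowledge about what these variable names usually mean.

{}

Variables eligible for adjustment (non-descendants of PeerGroup, excluding PeerGroup and Motivation): {Attendance, ClassSize, TestScore, Tutoring}.
Backdoor paths from PeerGroup to Motivation:
  P1: PeerGroup <- TestScore -> Attendance -> Tutoring -> Neighborhood <- ClassSize -> Motivation
  P2: PeerGroup <- TestScore -> Attendance -> Tutoring -> SchoolQuality <- Motivation
  P3: PeerGroup <- Attendance -> Tutoring -> Neighborhood <- ClassSize -> Motivation
  P4: PeerGroup <- Attendance -> Tutoring -> SchoolQuality <- Motivation
  P5: PeerGroup <- Tutoring -> Neighborhood <- ClassSize -> Motivation
  P6: PeerGroup <- Tutoring -> SchoolQuality <- Motivation
Each backdoor path contains an unconditioned collider, so every path is already blocked with the empty conditioning set:
  P1: blocked at collider Neighborhood (neither it nor any descendant is in the conditioning set).
  P2: blocked at collider SchoolQuality (neither it nor any descendant is in the conditioning set).
  P3: blocked at collider Neighborhood (neither it nor any descendant is in the conditioning set).
  P4: blocked at collider SchoolQuality (neither it nor any descendant is in the conditioning set).
  P5: blocked at collider Neighborhood (neither it nor any descendant is in the conditioning set).
  P6: blocked at collider SchoolQuality (neither it nor any descendant is in the conditioning set).
The empty set is therefore the unique smallest valid set.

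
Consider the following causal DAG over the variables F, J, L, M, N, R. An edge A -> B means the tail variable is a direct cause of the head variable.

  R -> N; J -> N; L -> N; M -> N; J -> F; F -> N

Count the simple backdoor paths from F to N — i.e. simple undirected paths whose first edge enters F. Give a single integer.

A backdoor path from F to N is any simple undirected path whose first edge points into F (i.e. leaves F via a parent).
Parents of F: {J}.
Enumerating:
  P1: F <- J -> N
That exhausts the simple backdoor paths. Count: 1.

1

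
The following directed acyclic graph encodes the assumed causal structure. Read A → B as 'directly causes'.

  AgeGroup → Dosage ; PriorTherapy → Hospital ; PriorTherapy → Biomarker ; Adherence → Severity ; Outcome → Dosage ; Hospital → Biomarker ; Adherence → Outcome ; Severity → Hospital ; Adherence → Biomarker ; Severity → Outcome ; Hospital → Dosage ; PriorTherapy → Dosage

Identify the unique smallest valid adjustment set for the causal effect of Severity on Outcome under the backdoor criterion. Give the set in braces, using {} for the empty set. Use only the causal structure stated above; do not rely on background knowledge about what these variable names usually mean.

Variables eligible for adjustment (non-descendants of Severity, excluding Severity and Outcome): {Adherence, AgeGroup, PriorTherapy}.
Backdoor paths from Severity to Outcome:
  P1: Severity <- Adherence -> Outcome
  P2: Severity <- Adherence -> Biomarker <- PriorTherapy -> Hospital -> Dosage <- Outcome
  P3: Severity <- Adherence -> Biomarker <- PriorTherapy -> Dosage <- Outcome
  P4: Severity <- Adherence -> Biomarker <- Hospital <- PriorTherapy -> Dosage <- Outcome
  P5: Severity <- Adherence -> Biomarker <- Hospital -> Dosage <- Outcome
The empty set is not sufficient: P1 (Severity <- Adherence -> Outcome) has no collider blocking it and no conditioned non-collider, so it is open.
Try {Adherence}:
  P1: blocked at fork node Adherence ∈ conditioning set.
  P2: blocked at fork node Adherence ∈ conditioning set.
  P3: blocked at fork node Adherence ∈ conditioning set.
  P4: blocked at fork node Adherence ∈ conditioning set.
  P5: blocked at fork node Adherence ∈ conditioning set.
{Adherence} contains no descendant of Severity and blocks every backdoor path.
No other singleton works — e.g. {PriorTherapy} leaves P1 open — so {Adherence} is the unique smallest valid adjustment set.

{Adherence}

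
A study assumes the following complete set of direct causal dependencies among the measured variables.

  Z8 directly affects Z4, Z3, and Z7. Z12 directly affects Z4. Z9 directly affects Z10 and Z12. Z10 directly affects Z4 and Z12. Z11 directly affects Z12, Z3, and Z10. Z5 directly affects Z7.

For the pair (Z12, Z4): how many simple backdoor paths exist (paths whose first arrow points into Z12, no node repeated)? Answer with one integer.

6

A backdoor path from Z12 to Z4 is any simple undirected path whose first edge points into Z12 (i.e. leaves Z12 via a parent).
Parents of Z12: {Z10, Z11, Z9}.
Enumerating:
  P1: Z12 <- Z11 -> Z10 -> Z4
  P2: Z12 <- Z11 -> Z3 <- Z8 -> Z4
  P3: Z12 <- Z9 -> Z10 <- Z11 -> Z3 <- Z8 -> Z4
  P4: Z12 <- Z9 -> Z10 -> Z4
  P5: Z12 <- Z10 <- Z11 -> Z3 <- Z8 -> Z4
  P6: Z12 <- Z10 -> Z4
That exhausts the simple backdoor paths. Count: 6.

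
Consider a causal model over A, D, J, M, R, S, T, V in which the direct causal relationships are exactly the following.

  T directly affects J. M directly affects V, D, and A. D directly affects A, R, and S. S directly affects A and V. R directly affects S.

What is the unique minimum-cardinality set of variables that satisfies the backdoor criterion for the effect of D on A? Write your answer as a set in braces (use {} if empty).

Variables eligible for adjustment (non-descendants of D, excluding D and A): {J, M, T}.
Backdoor paths from D to A:
  P1: D <- M -> A
  P2: D <- M -> V <- S -> A
The empty set is not sufficient: P1 (D <- M -> A) has no collider blocking it and no conditioned non-collider, so it is open.
Try {M}:
  P1: blocked at fork node M ∈ conditioning set.
  P2: blocked at fork node M ∈ conditioning set.
{M} contains no descendant of D and blocks every backdoor path.
No other singleton works — e.g. {T} leaves P1 open — so {M} is the unique smallest valid adjustment set.

{M}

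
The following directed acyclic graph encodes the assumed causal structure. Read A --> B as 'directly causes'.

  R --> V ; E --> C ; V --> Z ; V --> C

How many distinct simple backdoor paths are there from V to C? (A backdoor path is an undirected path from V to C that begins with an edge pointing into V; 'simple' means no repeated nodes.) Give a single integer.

A backdoor path from V to C is any simple undirected path whose first edge points into V (i.e. leaves V via a parent).
Parents of V: {R}.
No simple path from any parent of V reaches C without revisiting V, so there are no backdoor paths.

0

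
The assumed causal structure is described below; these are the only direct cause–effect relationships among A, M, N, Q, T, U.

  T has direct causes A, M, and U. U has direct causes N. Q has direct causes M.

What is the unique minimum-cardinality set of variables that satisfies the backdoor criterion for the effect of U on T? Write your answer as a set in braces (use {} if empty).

Variables eligible for adjustment (non-descendants of U, excluding U and T): {A, M, N, Q}.
Backdoor paths from U to T:
  (none)
With no backdoor paths the empty set already satisfies the criterion, and it is trivially minimal.

{}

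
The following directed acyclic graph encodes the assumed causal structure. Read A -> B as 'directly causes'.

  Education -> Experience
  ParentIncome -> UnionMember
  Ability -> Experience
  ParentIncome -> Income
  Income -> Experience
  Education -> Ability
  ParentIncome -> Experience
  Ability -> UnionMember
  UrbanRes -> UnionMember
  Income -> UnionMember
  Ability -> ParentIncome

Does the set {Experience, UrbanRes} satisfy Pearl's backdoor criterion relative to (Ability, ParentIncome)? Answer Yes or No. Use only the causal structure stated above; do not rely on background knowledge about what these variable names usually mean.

No

Backdoor paths from Ability to ParentIncome (paths whose first edge points into Ability):
  P1: Ability <- Education -> Experience <- ParentIncome
  P2: Ability <- Education -> Experience <- Income <- ParentIncome
  P3: Ability <- Education -> Experience <- Income -> UnionMember <- ParentIncome
Condition 1 (no descendant of Ability in the set): FAILS — Experience is a descendant of Ability.
Condition 2 (every backdoor path blocked by {Experience, UrbanRes}):
  P1: open — collider(s) Experience are conditioned on (or have a conditioned descendant) and no non-collider on the path is in the set.
  P2: open — collider(s) Experience are conditioned on (or have a conditioned descendant) and no non-collider on the path is in the set.
  P3: blocked at collider UnionMember (neither it nor any descendant is in the conditioning set).
{Experience, UrbanRes} does not satisfy the backdoor criterion.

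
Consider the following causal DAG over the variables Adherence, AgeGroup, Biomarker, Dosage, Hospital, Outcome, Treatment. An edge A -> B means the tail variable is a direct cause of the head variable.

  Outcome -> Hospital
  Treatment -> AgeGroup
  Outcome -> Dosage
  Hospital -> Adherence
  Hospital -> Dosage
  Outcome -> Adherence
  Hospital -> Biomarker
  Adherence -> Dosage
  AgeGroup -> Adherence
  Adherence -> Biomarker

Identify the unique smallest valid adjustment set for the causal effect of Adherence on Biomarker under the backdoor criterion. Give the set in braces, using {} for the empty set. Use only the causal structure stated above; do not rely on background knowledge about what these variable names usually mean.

Variables eligible for adjustment (non-descendants of Adherence, excluding Adherence and Biomarker): {AgeGroup, Hospital, Outcome, Treatment}.
Backdoor paths from Adherence to Biomarker:
  P1: Adherence <- Outcome -> Hospital -> Biomarker
  P2: Adherence <- Outcome -> Dosage <- Hospital -> Biomarker
  P3: Adherence <- Hospital -> Biomarker
The empty set is not sufficient: P1 (Adherence <- Outcome -> Hospital -> Biomarker) has no collider blocking it and no conditioned non-collider, so it is open.
Try {Hospital}:
  P1: blocked at chain node Hospital ∈ conditioning set.
  P2: blocked at collider Dosage (neither it nor any descendant is in the conditioning set).
  P3: blocked at fork node Hospital ∈ conditioning set.
{Hospital} contains no descendant of Adherence and blocks every backdoor path.
No other singleton works — e.g. {Treatment} leaves P1 open — so {Hospital} is the unique smallest valid adjustment set.

{Hospital}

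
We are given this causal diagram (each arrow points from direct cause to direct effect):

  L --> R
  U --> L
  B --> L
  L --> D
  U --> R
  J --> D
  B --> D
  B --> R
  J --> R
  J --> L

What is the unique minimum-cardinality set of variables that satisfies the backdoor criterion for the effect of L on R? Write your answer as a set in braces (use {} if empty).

{B, J, U}

Variables eligible for adjustment (non-descendants of L, excluding L and R): {B, J, U}.
Backdoor paths from L to R:
  P1: L <- J -> D <- B -> R
  P2: L <- J -> R
  P3: L <- U -> R
  P4: L <- B -> D <- J -> R
  P5: L <- B -> R
The empty set is not sufficient: P2 (L <- J -> R) has no collider blocking it and no conditioned non-collider, so it is open.
Try {B, J, U}:
  P1: blocked at fork node J ∈ conditioning set.
  P2: blocked at fork node J ∈ conditioning set.
  P3: blocked at fork node U ∈ conditioning set.
  P4: blocked at fork node B ∈ conditioning set.
  P5: blocked at fork node B ∈ conditioning set.
{B, J, U} contains no descendant of L and blocks every backdoor path.
Every element of {B, J, U} is needed (dropping B leaves P5 open; dropping J leaves P2 open; dropping U leaves P3 open), so no proper subset is valid.
Among all size-3 subsets of the eligible variables, only {B, J, U} blocks every backdoor path, so it is the unique smallest valid adjustment set.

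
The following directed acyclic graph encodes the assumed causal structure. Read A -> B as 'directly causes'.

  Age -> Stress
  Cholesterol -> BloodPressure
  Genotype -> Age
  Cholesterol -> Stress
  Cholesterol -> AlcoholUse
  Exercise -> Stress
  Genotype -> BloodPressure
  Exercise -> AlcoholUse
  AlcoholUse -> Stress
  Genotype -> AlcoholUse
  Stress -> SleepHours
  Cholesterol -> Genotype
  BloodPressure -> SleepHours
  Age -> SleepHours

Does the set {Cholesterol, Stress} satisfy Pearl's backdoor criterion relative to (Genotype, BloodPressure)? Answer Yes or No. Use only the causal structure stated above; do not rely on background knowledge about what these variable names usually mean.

No

Backdoor paths from Genotype to BloodPressure (paths whose first edge points into Genotype):
  P1: Genotype <- Cholesterol -> AlcoholUse <- Exercise -> Stress <- Age -> SleepHours <- BloodPressure
  P2: Genotype <- Cholesterol -> AlcoholUse <- Exercise -> Stress -> SleepHours <- BloodPressure
  P3: Genotype <- Cholesterol -> AlcoholUse -> Stress <- Age -> SleepHours <- BloodPressure
  P4: Genotype <- Cholesterol -> AlcoholUse -> Stress -> SleepHours <- BloodPressure
  P5: Genotype <- Cholesterol -> Stress <- Age -> SleepHours <- BloodPressure
  P6: Genotype <- Cholesterol -> Stress -> SleepHours <- BloodPressure
  P7: Genotype <- Cholesterol -> BloodPressure
Condition 1 (no descendant of Genotype in the set): FAILS — Stress is a descendant of Genotype.
Condition 2 (every backdoor path blocked by {Cholesterol, Stress}):
  P1: blocked at fork node Cholesterol ∈ conditioning set.
  P2: blocked at fork node Cholesterol ∈ conditioning set.
  P3: blocked at fork node Cholesterol ∈ conditioning set.
  P4: blocked at fork node Cholesterol ∈ conditioning set.
  P5: blocked at fork node Cholesterol ∈ conditioning set.
  P6: blocked at fork node Cholesterol ∈ conditioning set.
  P7: blocked at fork node Cholesterol ∈ conditioning set.
{Cholesterol, Stress} does not satisfy the backdoor criterion.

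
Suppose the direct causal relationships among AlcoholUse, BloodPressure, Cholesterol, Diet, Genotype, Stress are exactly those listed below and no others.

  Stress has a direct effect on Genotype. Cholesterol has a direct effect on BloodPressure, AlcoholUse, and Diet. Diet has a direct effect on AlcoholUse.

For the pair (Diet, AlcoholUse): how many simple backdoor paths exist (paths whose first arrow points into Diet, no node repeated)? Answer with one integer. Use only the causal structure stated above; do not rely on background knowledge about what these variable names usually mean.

A backdoor path from Diet to AlcoholUse is any simple undirected path whose first edge points into Diet (i.e. leaves Diet via a parent).
Parents of Diet: {Cholesterol}.
Enumerating:
  P1: Diet <- Cholesterol -> AlcoholUse
That exhausts the simple backdoor paths. Count: 1.

1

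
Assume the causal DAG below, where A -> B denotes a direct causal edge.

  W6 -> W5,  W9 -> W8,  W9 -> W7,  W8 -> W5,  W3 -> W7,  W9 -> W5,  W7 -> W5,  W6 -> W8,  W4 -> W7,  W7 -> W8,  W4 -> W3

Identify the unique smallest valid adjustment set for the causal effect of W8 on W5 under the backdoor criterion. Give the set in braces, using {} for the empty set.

{W6, W7, W9}

Variables eligible for adjustment (non-descendants of W8, excluding W8 and W5): {W3, W4, W6, W7, W9}.
Backdoor paths from W8 to W5:
  P1: W8 <- W9 -> W7 -> W5
  P2: W8 <- W9 -> W5
  P3: W8 <- W6 -> W5
  P4: W8 <- W7 <- W9 -> W5
  P5: W8 <- W7 -> W5
The empty set is not sufficient: P1 (W8 <- W9 -> W7 -> W5) has no collider blocking it and no conditioned non-collider, so it is open.
Try {W6, W7, W9}:
  P1: blocked at fork node W9 ∈ conditioning set.
  P2: blocked at fork node W9 ∈ conditioning set.
  P3: blocked at fork node W6 ∈ conditioning set.
  P4: blocked at chain node W7 ∈ conditioning set.
  P5: blocked at fork node W7 ∈ conditioning set.
{W6, W7, W9} contains no descendant of W8 and blocks every backdoor path.
Every element of {W6, W7, W9} is needed (dropping W6 leaves P3 open; dropping W7 leaves P5 open; dropping W9 leaves P2 open), so no proper subset is valid.
Among all size-3 subsets of the eligible variables, only {W6, W7, W9} blocks every backdoor path, so it is the unique smallest valid adjustment set.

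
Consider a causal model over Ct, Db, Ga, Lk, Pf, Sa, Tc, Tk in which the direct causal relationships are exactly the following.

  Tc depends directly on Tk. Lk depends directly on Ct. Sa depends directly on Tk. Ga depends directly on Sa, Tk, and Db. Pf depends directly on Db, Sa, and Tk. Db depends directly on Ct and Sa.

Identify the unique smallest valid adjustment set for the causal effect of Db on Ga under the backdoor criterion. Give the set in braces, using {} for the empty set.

Variables eligible for adjustment (non-descendants of Db, excluding Db and Ga): {Ct, Lk, Sa, Tc, Tk}.
Backdoor paths from Db to Ga:
  P1: Db <- Sa <- Tk -> Ga
  P2: Db <- Sa -> Pf <- Tk -> Ga
  P3: Db <- Sa -> Ga
The empty set is not sufficient: P1 (Db <- Sa <- Tk -> Ga) has no collider blocking it and no conditioned non-collider, so it is open.
Try {Sa}:
  P1: blocked at chain node Sa ∈ conditioning set.
  P2: blocked at fork node Sa ∈ conditioning set.
  P3: blocked at fork node Sa ∈ conditioning set.
{Sa} contains no descendant of Db and blocks every backdoor path.
No other singleton works — e.g. {Ct} leaves P1 open — so {Sa} is the unique smallest valid adjustment set.

{Sa}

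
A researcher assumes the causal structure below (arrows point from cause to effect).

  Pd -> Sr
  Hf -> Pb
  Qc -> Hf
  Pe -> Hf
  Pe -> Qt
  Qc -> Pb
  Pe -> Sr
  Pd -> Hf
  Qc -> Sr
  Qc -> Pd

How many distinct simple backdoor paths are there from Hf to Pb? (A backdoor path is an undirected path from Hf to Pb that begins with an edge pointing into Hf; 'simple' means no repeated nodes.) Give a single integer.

A backdoor path from Hf to Pb is any simple undirected path whose first edge points into Hf (i.e. leaves Hf via a parent).
Parents of Hf: {Pd, Pe, Qc}.
Enumerating:
  P1: Hf <- Pe -> Sr <- Qc -> Pb
  P2: Hf <- Pe -> Sr <- Pd <- Qc -> Pb
  P3: Hf <- Qc -> Pb
  P4: Hf <- Pd <- Qc -> Pb
  P5: Hf <- Pd -> Sr <- Qc -> Pb
That exhausts the simple backdoor paths. Count: 5.

5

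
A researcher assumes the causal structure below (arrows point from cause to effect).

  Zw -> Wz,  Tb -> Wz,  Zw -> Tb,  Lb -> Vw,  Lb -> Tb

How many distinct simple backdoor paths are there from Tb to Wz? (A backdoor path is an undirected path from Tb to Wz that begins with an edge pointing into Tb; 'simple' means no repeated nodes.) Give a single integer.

1

A backdoor path from Tb to Wz is any simple undirected path whose first edge points into Tb (i.e. leaves Tb via a parent).
Parents of Tb: {Lb, Zw}.
Enumerating:
  P1: Tb <- Zw -> Wz
That exhausts the simple backdoor paths. Count: 1.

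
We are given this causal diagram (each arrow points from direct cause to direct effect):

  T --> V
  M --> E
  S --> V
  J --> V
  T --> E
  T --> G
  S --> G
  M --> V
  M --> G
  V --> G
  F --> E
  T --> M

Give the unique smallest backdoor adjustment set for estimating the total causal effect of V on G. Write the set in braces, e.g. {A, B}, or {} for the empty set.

Variables eligible for adjustment (non-descendants of V, excluding V and G): {E, F, J, M, S, T}.
Backdoor paths from V to G:
  P1: V <- S -> G
  P2: V <- T -> M -> G
  P3: V <- T -> E <- M -> G
  P4: V <- T -> G
  P5: V <- M <- T -> G
  P6: V <- M -> E <- T -> G
  P7: V <- M -> G
The empty set is not sufficient: P1 (V <- S -> G) has no collider blocking it and no conditioned non-collider, so it is open.
Try {M, S, T}:
  P1: blocked at fork node S ∈ conditioning set.
  P2: blocked at fork node T ∈ conditioning set.
  P3: blocked at fork node T ∈ conditioning set.
  P4: blocked at fork node T ∈ conditioning set.
  P5: blocked at chain node M ∈ conditioning set.
  P6: blocked at fork node M ∈ conditioning set.
  P7: blocked at fork node M ∈ conditioning set.
{M, S, T} contains no descendant of V and blocks every backdoor path.
Every element of {M, S, T} is needed (dropping M leaves P7 open; dropping S leaves P1 open; dropping T leaves P4 open), so no proper subset is valid.
Among all size-3 subsets of the eligible variables, only {M, S, T} blocks every backdoor path, so it is the unique smallest valid adjustment set.

{M, S, T}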